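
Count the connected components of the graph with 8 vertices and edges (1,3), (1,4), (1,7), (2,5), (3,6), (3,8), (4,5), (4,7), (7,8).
1 (components: {1, 2, 3, 4, 5, 6, 7, 8})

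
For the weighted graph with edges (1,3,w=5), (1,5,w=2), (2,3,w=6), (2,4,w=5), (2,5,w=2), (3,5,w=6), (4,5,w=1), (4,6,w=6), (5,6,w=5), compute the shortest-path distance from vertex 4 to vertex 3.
7 (path: 4 -> 5 -> 3; weights 1 + 6 = 7)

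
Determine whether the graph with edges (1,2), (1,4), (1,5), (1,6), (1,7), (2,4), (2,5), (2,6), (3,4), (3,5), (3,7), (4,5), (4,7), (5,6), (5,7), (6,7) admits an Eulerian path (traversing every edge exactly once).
No (4 vertices have odd degree: {1, 3, 4, 7}; Eulerian path requires 0 or 2)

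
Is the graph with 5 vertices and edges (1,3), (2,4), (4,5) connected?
No, it has 2 components: {1, 3}, {2, 4, 5}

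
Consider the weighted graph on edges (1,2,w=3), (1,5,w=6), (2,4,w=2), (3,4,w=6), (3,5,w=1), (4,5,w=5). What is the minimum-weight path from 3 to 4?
6 (path: 3 -> 4; weights 6 = 6)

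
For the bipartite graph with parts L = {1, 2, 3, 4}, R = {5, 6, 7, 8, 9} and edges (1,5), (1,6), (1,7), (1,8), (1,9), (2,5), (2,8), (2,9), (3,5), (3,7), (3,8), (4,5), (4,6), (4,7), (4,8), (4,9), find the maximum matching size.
4 (matching: (1,9), (2,8), (3,7), (4,6); upper bound min(|L|,|R|) = min(4,5) = 4)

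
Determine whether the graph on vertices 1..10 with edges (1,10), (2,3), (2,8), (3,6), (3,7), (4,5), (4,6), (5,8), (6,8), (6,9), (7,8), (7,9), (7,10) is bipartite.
Yes. Partition: {1, 2, 5, 6, 7}, {3, 4, 8, 9, 10}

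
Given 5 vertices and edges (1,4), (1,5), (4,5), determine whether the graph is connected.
No, it has 3 components: {1, 4, 5}, {2}, {3}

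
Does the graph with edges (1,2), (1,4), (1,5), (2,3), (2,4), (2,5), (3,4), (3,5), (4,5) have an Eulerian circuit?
No (2 vertices have odd degree: {1, 3}; Eulerian circuit requires 0)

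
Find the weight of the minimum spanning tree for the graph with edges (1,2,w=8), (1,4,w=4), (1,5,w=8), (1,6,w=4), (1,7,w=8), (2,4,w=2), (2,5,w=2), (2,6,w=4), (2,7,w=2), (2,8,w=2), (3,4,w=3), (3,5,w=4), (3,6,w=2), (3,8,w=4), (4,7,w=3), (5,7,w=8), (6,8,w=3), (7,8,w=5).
17 (MST edges: (1,4,w=4), (2,4,w=2), (2,5,w=2), (2,7,w=2), (2,8,w=2), (3,4,w=3), (3,6,w=2); sum of weights 4 + 2 + 2 + 2 + 2 + 3 + 2 = 17)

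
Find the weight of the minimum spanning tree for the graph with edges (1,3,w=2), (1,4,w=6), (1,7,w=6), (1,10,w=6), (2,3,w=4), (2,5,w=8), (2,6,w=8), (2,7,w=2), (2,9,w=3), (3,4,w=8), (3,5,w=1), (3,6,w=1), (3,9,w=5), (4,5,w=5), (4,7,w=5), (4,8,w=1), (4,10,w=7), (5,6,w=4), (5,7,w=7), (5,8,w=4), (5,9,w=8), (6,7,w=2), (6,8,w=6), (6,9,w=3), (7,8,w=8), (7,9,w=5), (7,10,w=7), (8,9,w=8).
22 (MST edges: (1,3,w=2), (1,10,w=6), (2,7,w=2), (2,9,w=3), (3,5,w=1), (3,6,w=1), (4,8,w=1), (5,8,w=4), (6,7,w=2); sum of weights 2 + 6 + 2 + 3 + 1 + 1 + 1 + 4 + 2 = 22)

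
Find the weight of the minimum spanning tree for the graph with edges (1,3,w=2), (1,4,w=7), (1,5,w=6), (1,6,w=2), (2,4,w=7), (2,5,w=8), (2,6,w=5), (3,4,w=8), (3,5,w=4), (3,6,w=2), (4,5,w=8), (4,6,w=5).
18 (MST edges: (1,3,w=2), (1,6,w=2), (2,6,w=5), (3,5,w=4), (4,6,w=5); sum of weights 2 + 2 + 5 + 4 + 5 = 18)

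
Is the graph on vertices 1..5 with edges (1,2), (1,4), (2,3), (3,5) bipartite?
Yes. Partition: {1, 3}, {2, 4, 5}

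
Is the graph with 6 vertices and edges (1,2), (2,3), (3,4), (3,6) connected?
No, it has 2 components: {1, 2, 3, 4, 6}, {5}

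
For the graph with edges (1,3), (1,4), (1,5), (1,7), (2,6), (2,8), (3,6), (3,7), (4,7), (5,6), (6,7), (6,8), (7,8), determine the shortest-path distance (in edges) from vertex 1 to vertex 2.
3 (path: 1 -> 7 -> 8 -> 2, 3 edges)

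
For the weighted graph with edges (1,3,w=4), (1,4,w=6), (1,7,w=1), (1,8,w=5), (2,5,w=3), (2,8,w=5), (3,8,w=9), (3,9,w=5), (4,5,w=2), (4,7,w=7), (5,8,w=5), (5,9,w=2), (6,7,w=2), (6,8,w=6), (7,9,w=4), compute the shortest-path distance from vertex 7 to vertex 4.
7 (path: 7 -> 4; weights 7 = 7)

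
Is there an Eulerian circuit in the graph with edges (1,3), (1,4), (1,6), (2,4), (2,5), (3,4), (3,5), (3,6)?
No (2 vertices have odd degree: {1, 4}; Eulerian circuit requires 0)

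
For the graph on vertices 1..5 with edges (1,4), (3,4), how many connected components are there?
3 (components: {1, 3, 4}, {2}, {5})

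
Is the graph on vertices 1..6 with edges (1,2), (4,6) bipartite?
Yes. Partition: {1, 3, 4, 5}, {2, 6}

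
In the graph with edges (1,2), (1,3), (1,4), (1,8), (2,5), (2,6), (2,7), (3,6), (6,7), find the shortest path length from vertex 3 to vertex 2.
2 (path: 3 -> 1 -> 2, 2 edges)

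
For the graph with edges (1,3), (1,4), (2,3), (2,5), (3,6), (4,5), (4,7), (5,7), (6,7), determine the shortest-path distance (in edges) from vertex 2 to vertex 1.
2 (path: 2 -> 3 -> 1, 2 edges)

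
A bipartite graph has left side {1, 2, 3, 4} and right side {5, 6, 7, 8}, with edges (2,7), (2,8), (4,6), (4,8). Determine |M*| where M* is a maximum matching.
2 (matching: (2,7), (4,8); upper bound min(|L|,|R|) = min(4,4) = 4)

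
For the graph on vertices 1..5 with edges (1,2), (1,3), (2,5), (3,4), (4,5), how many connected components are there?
1 (components: {1, 2, 3, 4, 5})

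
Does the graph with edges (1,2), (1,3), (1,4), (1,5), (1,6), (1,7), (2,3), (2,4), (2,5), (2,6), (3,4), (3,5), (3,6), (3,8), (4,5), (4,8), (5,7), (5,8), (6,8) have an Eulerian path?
Yes (the graph is connected and exactly 2 vertices have odd degree: {2, 4}; any Eulerian path must start and end at those)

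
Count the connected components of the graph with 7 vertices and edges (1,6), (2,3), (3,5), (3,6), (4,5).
2 (components: {1, 2, 3, 4, 5, 6}, {7})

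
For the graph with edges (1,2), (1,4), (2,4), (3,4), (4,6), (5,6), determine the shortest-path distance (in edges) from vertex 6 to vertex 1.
2 (path: 6 -> 4 -> 1, 2 edges)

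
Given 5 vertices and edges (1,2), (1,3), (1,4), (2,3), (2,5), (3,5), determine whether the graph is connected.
Yes (BFS from 1 visits [1, 2, 3, 4, 5] — all 5 vertices reached)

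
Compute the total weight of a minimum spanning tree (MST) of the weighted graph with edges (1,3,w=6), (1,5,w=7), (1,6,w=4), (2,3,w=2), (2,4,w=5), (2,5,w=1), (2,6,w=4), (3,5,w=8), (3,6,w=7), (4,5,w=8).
16 (MST edges: (1,6,w=4), (2,3,w=2), (2,4,w=5), (2,5,w=1), (2,6,w=4); sum of weights 4 + 2 + 5 + 1 + 4 = 16)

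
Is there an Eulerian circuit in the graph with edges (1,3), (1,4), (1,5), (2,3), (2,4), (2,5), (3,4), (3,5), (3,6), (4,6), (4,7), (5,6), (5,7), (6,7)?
No (6 vertices have odd degree: {1, 2, 3, 4, 5, 7}; Eulerian circuit requires 0)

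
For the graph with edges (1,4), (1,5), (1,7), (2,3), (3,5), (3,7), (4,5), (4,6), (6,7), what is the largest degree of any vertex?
3 (attained at vertices 1, 3, 4, 5, 7)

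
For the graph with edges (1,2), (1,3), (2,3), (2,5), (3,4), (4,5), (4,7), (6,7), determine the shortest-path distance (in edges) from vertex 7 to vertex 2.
3 (path: 7 -> 4 -> 5 -> 2, 3 edges)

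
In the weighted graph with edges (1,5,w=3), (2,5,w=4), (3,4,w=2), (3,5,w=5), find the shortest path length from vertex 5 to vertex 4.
7 (path: 5 -> 3 -> 4; weights 5 + 2 = 7)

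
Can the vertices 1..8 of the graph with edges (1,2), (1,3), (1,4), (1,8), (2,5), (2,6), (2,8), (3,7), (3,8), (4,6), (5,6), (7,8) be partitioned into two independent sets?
No (odd cycle of length 3: 3 -> 1 -> 8 -> 3)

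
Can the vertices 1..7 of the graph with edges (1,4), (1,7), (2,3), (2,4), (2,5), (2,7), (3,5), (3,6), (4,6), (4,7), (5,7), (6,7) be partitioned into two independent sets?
No (odd cycle of length 3: 4 -> 1 -> 7 -> 4)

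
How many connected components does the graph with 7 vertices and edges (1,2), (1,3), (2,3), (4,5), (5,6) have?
3 (components: {1, 2, 3}, {4, 5, 6}, {7})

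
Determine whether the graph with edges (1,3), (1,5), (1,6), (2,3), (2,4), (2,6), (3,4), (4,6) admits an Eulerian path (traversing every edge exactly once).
No (6 vertices have odd degree: {1, 2, 3, 4, 5, 6}; Eulerian path requires 0 or 2)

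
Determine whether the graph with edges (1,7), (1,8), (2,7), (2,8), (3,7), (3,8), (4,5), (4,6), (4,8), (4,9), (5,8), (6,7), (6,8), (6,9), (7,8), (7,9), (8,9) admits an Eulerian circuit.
Yes (the graph is connected and all 9 vertices have even degree)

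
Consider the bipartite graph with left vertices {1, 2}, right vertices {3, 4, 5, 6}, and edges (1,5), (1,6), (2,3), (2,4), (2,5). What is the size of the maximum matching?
2 (matching: (1,6), (2,5); upper bound min(|L|,|R|) = min(2,4) = 2)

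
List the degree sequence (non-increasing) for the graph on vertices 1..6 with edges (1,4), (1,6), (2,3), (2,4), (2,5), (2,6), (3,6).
[4, 3, 2, 2, 2, 1] (degrees: deg(1)=2, deg(2)=4, deg(3)=2, deg(4)=2, deg(5)=1, deg(6)=3)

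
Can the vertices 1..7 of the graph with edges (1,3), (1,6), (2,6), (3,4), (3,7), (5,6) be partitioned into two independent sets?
Yes. Partition: {1, 2, 4, 5, 7}, {3, 6}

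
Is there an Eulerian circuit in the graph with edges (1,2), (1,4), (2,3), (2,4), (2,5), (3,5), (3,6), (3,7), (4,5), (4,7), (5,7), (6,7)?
Yes (the graph is connected and all 7 vertices have even degree)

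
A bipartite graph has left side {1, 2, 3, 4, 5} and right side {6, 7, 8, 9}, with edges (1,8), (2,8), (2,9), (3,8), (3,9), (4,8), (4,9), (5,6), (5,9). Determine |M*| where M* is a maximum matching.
3 (matching: (1,8), (2,9), (5,6); upper bound min(|L|,|R|) = min(5,4) = 4)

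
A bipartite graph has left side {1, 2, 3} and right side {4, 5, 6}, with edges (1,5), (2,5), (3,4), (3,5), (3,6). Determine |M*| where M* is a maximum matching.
2 (matching: (1,5), (3,6); upper bound min(|L|,|R|) = min(3,3) = 3)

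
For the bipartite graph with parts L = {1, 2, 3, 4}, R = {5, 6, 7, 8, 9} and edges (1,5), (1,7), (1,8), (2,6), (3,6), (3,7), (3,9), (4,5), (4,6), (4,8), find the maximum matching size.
4 (matching: (1,7), (2,6), (3,9), (4,8); upper bound min(|L|,|R|) = min(4,5) = 4)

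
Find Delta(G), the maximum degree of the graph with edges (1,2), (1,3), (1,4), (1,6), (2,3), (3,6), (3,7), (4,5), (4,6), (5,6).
4 (attained at vertices 1, 3, 6)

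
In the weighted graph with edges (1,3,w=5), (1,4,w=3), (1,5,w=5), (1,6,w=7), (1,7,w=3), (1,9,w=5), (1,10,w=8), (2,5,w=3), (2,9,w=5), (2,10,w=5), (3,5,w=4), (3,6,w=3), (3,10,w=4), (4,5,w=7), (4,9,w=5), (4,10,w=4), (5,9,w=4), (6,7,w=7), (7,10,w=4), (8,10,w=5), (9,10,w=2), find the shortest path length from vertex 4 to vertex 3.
8 (path: 4 -> 10 -> 3; weights 4 + 4 = 8)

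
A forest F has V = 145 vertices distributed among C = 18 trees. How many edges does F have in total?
127 (Each of the 18 component trees on V_i vertices has V_i - 1 edges; summing gives V - C = 145 - 18 = 127)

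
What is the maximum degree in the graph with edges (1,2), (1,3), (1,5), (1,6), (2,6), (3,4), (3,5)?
4 (attained at vertex 1)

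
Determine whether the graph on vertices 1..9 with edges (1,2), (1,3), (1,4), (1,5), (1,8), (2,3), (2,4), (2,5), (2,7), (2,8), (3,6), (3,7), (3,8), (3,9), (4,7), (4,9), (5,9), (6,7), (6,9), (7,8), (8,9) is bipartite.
No (odd cycle of length 3: 8 -> 1 -> 3 -> 8)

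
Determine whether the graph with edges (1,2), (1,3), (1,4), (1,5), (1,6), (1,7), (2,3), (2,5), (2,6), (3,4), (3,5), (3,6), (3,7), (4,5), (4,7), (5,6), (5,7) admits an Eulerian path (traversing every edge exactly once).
Yes — and in fact it has an Eulerian circuit (the graph is connected and all 7 vertices have even degree)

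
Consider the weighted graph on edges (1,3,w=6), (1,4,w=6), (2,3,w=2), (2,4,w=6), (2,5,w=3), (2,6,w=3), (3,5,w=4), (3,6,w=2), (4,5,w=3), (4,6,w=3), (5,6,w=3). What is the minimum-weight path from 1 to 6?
8 (path: 1 -> 3 -> 6; weights 6 + 2 = 8)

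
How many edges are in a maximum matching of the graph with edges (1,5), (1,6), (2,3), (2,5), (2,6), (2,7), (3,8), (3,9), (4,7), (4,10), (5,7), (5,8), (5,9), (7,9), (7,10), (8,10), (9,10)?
5 (matching: (1,6), (2,7), (3,9), (4,10), (5,8); upper bound floor(n/2) = floor(10/2) = 5)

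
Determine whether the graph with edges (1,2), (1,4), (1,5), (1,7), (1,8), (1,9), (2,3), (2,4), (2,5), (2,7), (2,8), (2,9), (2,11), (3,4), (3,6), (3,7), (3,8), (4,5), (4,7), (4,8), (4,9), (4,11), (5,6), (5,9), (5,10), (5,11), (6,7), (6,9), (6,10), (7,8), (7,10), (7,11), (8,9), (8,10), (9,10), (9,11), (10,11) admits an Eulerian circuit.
No (4 vertices have odd degree: {3, 5, 6, 8}; Eulerian circuit requires 0)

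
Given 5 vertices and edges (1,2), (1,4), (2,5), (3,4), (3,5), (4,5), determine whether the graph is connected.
Yes (BFS from 1 visits [1, 2, 4, 5, 3] — all 5 vertices reached)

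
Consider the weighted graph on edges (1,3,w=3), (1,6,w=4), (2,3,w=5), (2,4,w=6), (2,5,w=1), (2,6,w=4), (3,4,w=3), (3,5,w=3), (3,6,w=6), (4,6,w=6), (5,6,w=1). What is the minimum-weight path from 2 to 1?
6 (path: 2 -> 5 -> 6 -> 1; weights 1 + 1 + 4 = 6)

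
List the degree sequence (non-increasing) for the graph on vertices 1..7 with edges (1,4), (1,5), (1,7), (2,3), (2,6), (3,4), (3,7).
[3, 3, 2, 2, 2, 1, 1] (degrees: deg(1)=3, deg(2)=2, deg(3)=3, deg(4)=2, deg(5)=1, deg(6)=1, deg(7)=2)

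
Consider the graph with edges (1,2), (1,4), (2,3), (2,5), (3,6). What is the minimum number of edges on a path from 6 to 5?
3 (path: 6 -> 3 -> 2 -> 5, 3 edges)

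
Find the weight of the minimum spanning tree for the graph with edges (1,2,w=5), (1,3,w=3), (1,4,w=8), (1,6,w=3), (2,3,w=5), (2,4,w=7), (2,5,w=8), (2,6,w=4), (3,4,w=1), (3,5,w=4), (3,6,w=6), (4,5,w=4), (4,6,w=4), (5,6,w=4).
15 (MST edges: (1,3,w=3), (1,6,w=3), (2,6,w=4), (3,4,w=1), (3,5,w=4); sum of weights 3 + 3 + 4 + 1 + 4 = 15)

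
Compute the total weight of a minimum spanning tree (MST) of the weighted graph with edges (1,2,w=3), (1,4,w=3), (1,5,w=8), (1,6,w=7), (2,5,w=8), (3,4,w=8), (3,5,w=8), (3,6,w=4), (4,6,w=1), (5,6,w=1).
12 (MST edges: (1,2,w=3), (1,4,w=3), (3,6,w=4), (4,6,w=1), (5,6,w=1); sum of weights 3 + 3 + 4 + 1 + 1 = 12)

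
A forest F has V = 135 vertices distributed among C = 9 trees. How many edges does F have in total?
126 (Each of the 9 component trees on V_i vertices has V_i - 1 edges; summing gives V - C = 135 - 9 = 126)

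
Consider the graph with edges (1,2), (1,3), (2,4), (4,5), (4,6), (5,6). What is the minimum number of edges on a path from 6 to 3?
4 (path: 6 -> 4 -> 2 -> 1 -> 3, 4 edges)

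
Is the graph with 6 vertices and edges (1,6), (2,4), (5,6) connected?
No, it has 3 components: {1, 5, 6}, {2, 4}, {3}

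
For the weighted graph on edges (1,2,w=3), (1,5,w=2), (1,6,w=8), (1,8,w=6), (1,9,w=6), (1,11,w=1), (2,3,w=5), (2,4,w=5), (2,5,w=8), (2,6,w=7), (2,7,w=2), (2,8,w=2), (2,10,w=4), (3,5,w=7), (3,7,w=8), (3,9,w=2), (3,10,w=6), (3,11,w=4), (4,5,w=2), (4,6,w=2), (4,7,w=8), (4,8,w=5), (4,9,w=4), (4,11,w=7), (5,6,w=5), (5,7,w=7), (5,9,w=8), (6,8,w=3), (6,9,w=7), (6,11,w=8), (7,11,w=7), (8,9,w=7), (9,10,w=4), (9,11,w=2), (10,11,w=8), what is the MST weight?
22 (MST edges: (1,2,w=3), (1,5,w=2), (1,11,w=1), (2,7,w=2), (2,8,w=2), (2,10,w=4), (3,9,w=2), (4,5,w=2), (4,6,w=2), (9,11,w=2); sum of weights 3 + 2 + 1 + 2 + 2 + 4 + 2 + 2 + 2 + 2 = 22)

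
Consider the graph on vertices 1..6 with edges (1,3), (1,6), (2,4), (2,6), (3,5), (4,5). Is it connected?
Yes (BFS from 1 visits [1, 3, 6, 5, 2, 4] — all 6 vertices reached)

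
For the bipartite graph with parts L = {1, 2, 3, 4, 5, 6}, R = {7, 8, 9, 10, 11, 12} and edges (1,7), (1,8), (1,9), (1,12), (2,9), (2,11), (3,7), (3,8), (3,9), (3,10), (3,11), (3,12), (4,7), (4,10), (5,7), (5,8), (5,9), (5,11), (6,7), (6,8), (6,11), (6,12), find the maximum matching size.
6 (matching: (1,12), (2,11), (3,10), (4,7), (5,9), (6,8); upper bound min(|L|,|R|) = min(6,6) = 6)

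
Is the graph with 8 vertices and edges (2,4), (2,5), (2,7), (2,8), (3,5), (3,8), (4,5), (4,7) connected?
No, it has 3 components: {1}, {2, 3, 4, 5, 7, 8}, {6}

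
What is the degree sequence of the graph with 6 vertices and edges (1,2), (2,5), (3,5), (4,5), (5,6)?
[4, 2, 1, 1, 1, 1] (degrees: deg(1)=1, deg(2)=2, deg(3)=1, deg(4)=1, deg(5)=4, deg(6)=1)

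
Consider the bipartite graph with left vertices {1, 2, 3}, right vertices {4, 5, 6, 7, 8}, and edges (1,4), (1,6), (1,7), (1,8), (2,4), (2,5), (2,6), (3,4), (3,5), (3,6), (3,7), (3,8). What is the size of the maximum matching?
3 (matching: (1,8), (2,6), (3,7); upper bound min(|L|,|R|) = min(3,5) = 3)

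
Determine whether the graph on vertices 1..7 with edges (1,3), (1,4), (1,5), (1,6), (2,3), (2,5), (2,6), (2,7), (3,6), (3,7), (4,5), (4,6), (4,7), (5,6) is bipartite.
No (odd cycle of length 3: 6 -> 1 -> 3 -> 6)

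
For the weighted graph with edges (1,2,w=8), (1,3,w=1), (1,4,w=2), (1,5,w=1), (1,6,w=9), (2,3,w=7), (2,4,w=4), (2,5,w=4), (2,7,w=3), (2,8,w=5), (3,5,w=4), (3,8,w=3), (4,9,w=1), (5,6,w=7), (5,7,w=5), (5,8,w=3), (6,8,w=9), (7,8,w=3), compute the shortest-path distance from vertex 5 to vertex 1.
1 (path: 5 -> 1; weights 1 = 1)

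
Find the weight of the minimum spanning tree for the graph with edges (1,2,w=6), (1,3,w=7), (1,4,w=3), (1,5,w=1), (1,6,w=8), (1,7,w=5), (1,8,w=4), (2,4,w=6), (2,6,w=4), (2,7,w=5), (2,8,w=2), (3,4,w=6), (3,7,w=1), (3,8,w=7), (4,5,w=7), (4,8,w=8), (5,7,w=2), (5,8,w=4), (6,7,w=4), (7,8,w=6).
17 (MST edges: (1,4,w=3), (1,5,w=1), (1,8,w=4), (2,6,w=4), (2,8,w=2), (3,7,w=1), (5,7,w=2); sum of weights 3 + 1 + 4 + 4 + 2 + 1 + 2 = 17)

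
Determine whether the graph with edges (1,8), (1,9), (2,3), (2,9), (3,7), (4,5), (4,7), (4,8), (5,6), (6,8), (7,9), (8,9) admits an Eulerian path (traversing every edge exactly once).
Yes (the graph is connected and exactly 2 vertices have odd degree: {4, 7}; any Eulerian path must start and end at those)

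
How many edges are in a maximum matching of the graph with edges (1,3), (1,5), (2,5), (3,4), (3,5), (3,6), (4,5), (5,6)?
2 (matching: (3,6), (4,5); upper bound floor(n/2) = floor(6/2) = 3)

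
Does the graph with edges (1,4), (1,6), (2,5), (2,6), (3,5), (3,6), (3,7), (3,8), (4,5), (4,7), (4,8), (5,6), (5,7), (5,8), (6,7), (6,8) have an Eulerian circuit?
Yes (the graph is connected and all 8 vertices have even degree)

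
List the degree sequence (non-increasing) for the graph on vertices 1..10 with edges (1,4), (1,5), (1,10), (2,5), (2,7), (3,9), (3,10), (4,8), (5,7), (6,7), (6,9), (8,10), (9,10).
[4, 3, 3, 3, 3, 2, 2, 2, 2, 2] (degrees: deg(1)=3, deg(2)=2, deg(3)=2, deg(4)=2, deg(5)=3, deg(6)=2, deg(7)=3, deg(8)=2, deg(9)=3, deg(10)=4)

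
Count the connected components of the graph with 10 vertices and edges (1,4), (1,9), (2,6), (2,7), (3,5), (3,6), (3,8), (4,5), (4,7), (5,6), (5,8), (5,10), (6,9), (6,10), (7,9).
1 (components: {1, 2, 3, 4, 5, 6, 7, 8, 9, 10})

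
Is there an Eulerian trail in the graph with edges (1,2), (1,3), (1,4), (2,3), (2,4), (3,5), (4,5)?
No (4 vertices have odd degree: {1, 2, 3, 4}; Eulerian path requires 0 or 2)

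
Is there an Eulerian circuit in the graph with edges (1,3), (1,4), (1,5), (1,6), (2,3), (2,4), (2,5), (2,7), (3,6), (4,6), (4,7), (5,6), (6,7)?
No (4 vertices have odd degree: {3, 5, 6, 7}; Eulerian circuit requires 0)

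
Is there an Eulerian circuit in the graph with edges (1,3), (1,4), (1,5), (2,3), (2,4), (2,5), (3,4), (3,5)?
No (4 vertices have odd degree: {1, 2, 4, 5}; Eulerian circuit requires 0)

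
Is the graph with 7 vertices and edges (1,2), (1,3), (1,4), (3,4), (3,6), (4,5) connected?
No, it has 2 components: {1, 2, 3, 4, 5, 6}, {7}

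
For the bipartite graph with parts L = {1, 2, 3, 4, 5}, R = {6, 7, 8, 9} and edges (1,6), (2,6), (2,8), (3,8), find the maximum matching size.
2 (matching: (1,6), (2,8); upper bound min(|L|,|R|) = min(5,4) = 4)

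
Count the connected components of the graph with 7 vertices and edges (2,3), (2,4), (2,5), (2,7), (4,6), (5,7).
2 (components: {1}, {2, 3, 4, 5, 6, 7})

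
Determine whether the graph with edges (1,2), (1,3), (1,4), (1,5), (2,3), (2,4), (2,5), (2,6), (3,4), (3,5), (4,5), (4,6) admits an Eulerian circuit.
No (2 vertices have odd degree: {2, 4}; Eulerian circuit requires 0)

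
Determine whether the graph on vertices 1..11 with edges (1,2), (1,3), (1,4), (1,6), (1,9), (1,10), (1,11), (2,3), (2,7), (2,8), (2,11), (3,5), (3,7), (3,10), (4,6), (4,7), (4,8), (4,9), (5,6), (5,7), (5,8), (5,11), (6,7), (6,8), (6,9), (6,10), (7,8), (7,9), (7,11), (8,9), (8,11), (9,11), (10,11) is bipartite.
No (odd cycle of length 3: 9 -> 1 -> 4 -> 9)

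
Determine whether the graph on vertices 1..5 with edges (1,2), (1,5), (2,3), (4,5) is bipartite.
Yes. Partition: {1, 3, 4}, {2, 5}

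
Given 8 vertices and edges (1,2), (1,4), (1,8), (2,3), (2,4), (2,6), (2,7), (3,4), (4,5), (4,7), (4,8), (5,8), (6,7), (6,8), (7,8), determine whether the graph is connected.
Yes (BFS from 1 visits [1, 2, 4, 8, 3, 6, 7, 5] — all 8 vertices reached)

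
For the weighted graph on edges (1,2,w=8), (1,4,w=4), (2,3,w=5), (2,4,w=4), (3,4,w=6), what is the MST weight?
13 (MST edges: (1,4,w=4), (2,3,w=5), (2,4,w=4); sum of weights 4 + 5 + 4 = 13)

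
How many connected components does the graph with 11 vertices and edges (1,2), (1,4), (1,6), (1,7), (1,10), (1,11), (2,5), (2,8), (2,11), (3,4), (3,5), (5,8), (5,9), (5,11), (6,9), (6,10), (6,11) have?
1 (components: {1, 2, 3, 4, 5, 6, 7, 8, 9, 10, 11})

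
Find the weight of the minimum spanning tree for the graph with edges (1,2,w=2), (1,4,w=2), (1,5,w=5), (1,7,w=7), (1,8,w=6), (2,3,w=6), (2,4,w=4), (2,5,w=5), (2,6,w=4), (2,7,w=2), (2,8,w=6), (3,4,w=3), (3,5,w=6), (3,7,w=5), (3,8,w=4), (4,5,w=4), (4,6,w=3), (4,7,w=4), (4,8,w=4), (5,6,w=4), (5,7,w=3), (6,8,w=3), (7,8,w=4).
18 (MST edges: (1,2,w=2), (1,4,w=2), (2,7,w=2), (3,4,w=3), (4,6,w=3), (5,7,w=3), (6,8,w=3); sum of weights 2 + 2 + 2 + 3 + 3 + 3 + 3 = 18)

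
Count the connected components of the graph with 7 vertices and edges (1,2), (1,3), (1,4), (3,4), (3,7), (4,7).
3 (components: {1, 2, 3, 4, 7}, {5}, {6})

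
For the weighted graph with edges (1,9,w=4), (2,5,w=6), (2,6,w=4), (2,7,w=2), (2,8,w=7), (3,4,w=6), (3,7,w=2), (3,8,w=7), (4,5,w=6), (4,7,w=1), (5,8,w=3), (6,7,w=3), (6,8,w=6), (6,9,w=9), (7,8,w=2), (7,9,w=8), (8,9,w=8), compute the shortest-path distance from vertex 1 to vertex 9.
4 (path: 1 -> 9; weights 4 = 4)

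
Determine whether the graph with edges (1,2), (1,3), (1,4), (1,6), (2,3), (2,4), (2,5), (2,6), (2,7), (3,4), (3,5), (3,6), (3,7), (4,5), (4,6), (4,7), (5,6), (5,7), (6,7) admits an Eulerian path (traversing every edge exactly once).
Yes (the graph is connected and exactly 2 vertices have odd degree: {5, 7}; any Eulerian path must start and end at those)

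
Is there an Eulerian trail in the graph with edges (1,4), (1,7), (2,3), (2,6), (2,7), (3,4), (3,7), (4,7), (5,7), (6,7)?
No (4 vertices have odd degree: {2, 3, 4, 5}; Eulerian path requires 0 or 2)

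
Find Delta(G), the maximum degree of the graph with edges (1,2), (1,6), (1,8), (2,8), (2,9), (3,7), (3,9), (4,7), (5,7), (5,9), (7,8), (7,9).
5 (attained at vertex 7)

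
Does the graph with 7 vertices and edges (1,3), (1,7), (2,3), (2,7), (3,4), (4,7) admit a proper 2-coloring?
Yes. Partition: {1, 2, 4, 5, 6}, {3, 7}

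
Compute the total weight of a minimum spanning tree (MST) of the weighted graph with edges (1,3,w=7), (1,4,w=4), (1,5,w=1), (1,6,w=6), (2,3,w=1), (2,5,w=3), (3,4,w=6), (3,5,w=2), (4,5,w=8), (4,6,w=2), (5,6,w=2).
8 (MST edges: (1,5,w=1), (2,3,w=1), (3,5,w=2), (4,6,w=2), (5,6,w=2); sum of weights 1 + 1 + 2 + 2 + 2 = 8)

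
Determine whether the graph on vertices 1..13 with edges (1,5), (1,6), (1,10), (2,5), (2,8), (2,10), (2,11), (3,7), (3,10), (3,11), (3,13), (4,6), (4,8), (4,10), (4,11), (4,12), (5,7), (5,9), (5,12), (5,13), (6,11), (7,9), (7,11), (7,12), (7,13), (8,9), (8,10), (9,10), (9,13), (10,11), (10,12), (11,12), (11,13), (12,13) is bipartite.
No (odd cycle of length 5: 11 -> 6 -> 1 -> 5 -> 13 -> 11)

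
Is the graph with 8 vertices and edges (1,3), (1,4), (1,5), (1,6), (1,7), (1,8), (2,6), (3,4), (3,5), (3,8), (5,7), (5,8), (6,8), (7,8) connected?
Yes (BFS from 1 visits [1, 3, 4, 5, 6, 7, 8, 2] — all 8 vertices reached)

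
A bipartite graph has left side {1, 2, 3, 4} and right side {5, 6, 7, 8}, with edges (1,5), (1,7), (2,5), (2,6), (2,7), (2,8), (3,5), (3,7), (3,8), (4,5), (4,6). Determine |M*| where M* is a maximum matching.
4 (matching: (1,7), (2,8), (3,5), (4,6); upper bound min(|L|,|R|) = min(4,4) = 4)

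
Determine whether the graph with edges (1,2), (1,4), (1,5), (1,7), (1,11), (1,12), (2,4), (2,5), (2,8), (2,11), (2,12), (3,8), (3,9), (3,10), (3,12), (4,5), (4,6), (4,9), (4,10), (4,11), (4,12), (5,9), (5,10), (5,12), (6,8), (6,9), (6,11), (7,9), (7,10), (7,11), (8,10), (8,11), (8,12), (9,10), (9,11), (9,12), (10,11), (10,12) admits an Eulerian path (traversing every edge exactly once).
Yes — and in fact it has an Eulerian circuit (the graph is connected and all 12 vertices have even degree)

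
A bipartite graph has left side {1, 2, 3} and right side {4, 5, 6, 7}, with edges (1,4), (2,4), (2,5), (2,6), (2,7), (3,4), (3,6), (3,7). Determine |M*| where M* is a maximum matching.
3 (matching: (1,4), (2,7), (3,6); upper bound min(|L|,|R|) = min(3,4) = 3)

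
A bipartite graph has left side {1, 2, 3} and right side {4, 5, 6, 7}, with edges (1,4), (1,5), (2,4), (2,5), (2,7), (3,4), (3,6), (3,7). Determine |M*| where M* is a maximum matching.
3 (matching: (1,5), (2,7), (3,6); upper bound min(|L|,|R|) = min(3,4) = 3)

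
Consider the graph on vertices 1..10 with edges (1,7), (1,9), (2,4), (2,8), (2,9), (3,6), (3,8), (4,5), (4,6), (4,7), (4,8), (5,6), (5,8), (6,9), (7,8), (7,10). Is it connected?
Yes (BFS from 1 visits [1, 7, 9, 4, 8, 10, 2, 6, 5, 3] — all 10 vertices reached)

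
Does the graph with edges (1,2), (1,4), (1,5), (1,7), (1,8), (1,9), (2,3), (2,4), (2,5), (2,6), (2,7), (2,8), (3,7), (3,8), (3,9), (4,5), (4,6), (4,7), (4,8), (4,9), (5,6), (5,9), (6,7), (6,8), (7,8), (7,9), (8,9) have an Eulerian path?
No (6 vertices have odd degree: {2, 4, 5, 6, 7, 8}; Eulerian path requires 0 or 2)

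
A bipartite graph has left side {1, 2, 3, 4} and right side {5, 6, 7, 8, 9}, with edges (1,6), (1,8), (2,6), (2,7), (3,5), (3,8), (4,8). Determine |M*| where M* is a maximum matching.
4 (matching: (1,6), (2,7), (3,5), (4,8); upper bound min(|L|,|R|) = min(4,5) = 4)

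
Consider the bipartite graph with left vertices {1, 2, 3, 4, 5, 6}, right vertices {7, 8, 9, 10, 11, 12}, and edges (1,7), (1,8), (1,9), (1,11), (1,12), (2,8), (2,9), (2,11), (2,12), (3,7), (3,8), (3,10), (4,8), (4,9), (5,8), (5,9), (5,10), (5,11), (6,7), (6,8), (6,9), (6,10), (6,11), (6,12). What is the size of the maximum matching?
6 (matching: (1,12), (2,11), (3,10), (4,9), (5,8), (6,7); upper bound min(|L|,|R|) = min(6,6) = 6)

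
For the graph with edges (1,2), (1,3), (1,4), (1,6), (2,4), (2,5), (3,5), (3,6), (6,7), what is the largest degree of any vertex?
4 (attained at vertex 1)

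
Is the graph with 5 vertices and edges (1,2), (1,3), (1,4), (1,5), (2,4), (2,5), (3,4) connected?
Yes (BFS from 1 visits [1, 2, 3, 4, 5] — all 5 vertices reached)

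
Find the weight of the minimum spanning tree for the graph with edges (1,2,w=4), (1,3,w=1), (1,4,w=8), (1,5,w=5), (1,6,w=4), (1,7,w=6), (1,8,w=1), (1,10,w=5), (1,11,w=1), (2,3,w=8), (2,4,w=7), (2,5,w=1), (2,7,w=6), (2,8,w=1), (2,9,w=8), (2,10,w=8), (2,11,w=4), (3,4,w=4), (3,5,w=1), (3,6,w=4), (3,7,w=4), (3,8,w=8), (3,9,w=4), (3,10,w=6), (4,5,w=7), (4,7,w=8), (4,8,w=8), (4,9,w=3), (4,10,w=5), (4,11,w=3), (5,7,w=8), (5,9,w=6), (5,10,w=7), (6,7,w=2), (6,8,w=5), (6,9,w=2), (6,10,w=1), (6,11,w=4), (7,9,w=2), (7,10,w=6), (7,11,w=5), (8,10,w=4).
16 (MST edges: (1,3,w=1), (1,8,w=1), (1,11,w=1), (2,5,w=1), (2,8,w=1), (4,9,w=3), (4,11,w=3), (6,7,w=2), (6,9,w=2), (6,10,w=1); sum of weights 1 + 1 + 1 + 1 + 1 + 3 + 3 + 2 + 2 + 1 = 16)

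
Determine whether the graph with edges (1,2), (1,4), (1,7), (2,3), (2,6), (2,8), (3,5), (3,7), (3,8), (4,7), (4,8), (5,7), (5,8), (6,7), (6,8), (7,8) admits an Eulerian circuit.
No (4 vertices have odd degree: {1, 4, 5, 6}; Eulerian circuit requires 0)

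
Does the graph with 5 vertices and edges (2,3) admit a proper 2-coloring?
Yes. Partition: {1, 2, 4, 5}, {3}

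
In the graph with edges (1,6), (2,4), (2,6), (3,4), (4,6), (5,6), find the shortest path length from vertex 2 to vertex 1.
2 (path: 2 -> 6 -> 1, 2 edges)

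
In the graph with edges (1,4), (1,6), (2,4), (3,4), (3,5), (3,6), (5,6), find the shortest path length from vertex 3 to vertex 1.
2 (path: 3 -> 4 -> 1, 2 edges)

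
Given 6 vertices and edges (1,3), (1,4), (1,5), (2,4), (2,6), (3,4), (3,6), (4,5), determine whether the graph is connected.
Yes (BFS from 1 visits [1, 3, 4, 5, 6, 2] — all 6 vertices reached)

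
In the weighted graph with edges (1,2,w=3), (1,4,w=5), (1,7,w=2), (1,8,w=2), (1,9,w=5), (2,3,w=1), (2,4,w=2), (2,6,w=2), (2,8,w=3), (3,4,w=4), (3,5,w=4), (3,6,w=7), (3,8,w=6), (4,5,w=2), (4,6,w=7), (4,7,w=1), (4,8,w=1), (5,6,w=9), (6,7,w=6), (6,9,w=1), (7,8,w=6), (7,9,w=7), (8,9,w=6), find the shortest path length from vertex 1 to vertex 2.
3 (path: 1 -> 2; weights 3 = 3)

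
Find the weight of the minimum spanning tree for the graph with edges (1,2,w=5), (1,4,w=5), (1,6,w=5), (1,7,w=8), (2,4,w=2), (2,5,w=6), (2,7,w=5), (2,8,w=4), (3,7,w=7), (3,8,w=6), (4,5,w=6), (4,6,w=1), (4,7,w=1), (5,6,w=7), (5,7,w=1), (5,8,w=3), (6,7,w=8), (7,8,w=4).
19 (MST edges: (1,2,w=5), (2,4,w=2), (3,8,w=6), (4,6,w=1), (4,7,w=1), (5,7,w=1), (5,8,w=3); sum of weights 5 + 2 + 6 + 1 + 1 + 1 + 3 = 19)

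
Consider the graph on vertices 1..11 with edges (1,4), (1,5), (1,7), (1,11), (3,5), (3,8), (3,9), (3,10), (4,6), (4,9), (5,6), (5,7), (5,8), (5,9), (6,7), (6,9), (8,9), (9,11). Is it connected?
No, it has 2 components: {1, 3, 4, 5, 6, 7, 8, 9, 10, 11}, {2}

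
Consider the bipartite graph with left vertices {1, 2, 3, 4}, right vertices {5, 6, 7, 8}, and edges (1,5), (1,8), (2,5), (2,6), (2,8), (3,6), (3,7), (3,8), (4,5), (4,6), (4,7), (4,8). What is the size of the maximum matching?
4 (matching: (1,8), (2,6), (3,7), (4,5); upper bound min(|L|,|R|) = min(4,4) = 4)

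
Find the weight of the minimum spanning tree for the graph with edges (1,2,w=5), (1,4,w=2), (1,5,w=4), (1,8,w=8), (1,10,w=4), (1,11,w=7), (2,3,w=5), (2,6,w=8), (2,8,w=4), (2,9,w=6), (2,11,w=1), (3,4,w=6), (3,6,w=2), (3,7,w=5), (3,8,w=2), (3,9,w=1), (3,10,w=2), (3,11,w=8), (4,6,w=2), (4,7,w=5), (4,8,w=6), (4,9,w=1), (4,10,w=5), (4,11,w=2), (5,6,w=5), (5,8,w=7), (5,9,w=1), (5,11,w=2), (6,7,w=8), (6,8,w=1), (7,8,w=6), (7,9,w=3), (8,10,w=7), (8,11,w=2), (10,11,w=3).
16 (MST edges: (1,4,w=2), (2,11,w=1), (3,8,w=2), (3,9,w=1), (3,10,w=2), (4,9,w=1), (4,11,w=2), (5,9,w=1), (6,8,w=1), (7,9,w=3); sum of weights 2 + 1 + 2 + 1 + 2 + 1 + 2 + 1 + 1 + 3 = 16)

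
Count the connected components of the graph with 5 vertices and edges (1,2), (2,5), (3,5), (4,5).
1 (components: {1, 2, 3, 4, 5})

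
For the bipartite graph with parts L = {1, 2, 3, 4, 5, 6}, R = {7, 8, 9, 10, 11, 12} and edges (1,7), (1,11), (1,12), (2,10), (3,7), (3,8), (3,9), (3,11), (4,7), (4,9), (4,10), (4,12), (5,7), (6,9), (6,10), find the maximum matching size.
6 (matching: (1,11), (2,10), (3,8), (4,12), (5,7), (6,9); upper bound min(|L|,|R|) = min(6,6) = 6)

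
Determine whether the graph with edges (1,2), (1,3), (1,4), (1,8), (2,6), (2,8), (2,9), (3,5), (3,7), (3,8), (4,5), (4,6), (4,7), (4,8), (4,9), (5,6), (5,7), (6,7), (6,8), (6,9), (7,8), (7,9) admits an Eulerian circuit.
Yes (the graph is connected and all 9 vertices have even degree)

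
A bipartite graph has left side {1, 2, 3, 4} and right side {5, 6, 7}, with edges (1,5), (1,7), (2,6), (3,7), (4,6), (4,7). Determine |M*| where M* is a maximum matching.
3 (matching: (1,5), (2,6), (3,7); upper bound min(|L|,|R|) = min(4,3) = 3)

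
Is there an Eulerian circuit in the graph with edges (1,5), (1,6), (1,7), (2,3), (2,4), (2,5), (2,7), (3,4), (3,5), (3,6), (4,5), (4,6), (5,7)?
No (4 vertices have odd degree: {1, 5, 6, 7}; Eulerian circuit requires 0)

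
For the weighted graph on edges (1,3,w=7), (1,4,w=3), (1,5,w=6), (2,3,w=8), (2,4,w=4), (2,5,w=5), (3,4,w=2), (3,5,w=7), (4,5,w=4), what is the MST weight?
13 (MST edges: (1,4,w=3), (2,4,w=4), (3,4,w=2), (4,5,w=4); sum of weights 3 + 4 + 2 + 4 = 13)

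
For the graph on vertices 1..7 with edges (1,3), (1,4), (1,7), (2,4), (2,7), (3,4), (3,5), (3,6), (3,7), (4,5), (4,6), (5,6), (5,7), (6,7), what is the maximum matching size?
3 (matching: (2,4), (3,5), (6,7); upper bound floor(n/2) = floor(7/2) = 3)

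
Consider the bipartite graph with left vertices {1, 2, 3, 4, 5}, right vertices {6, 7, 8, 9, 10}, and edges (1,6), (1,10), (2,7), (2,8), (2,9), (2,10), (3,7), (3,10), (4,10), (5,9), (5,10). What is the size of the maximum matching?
5 (matching: (1,6), (2,8), (3,7), (4,10), (5,9); upper bound min(|L|,|R|) = min(5,5) = 5)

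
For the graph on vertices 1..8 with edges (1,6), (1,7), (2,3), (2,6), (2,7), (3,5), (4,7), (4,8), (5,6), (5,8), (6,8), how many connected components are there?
1 (components: {1, 2, 3, 4, 5, 6, 7, 8})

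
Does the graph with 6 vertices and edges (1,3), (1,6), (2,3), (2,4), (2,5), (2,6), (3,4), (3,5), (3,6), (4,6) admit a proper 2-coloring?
No (odd cycle of length 3: 3 -> 1 -> 6 -> 3)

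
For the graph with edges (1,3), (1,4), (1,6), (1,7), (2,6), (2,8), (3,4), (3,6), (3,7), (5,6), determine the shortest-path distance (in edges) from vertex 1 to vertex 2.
2 (path: 1 -> 6 -> 2, 2 edges)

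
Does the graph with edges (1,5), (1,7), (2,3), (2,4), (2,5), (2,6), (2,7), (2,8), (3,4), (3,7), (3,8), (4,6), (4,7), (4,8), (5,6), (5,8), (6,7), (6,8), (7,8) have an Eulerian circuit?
No (2 vertices have odd degree: {4, 6}; Eulerian circuit requires 0)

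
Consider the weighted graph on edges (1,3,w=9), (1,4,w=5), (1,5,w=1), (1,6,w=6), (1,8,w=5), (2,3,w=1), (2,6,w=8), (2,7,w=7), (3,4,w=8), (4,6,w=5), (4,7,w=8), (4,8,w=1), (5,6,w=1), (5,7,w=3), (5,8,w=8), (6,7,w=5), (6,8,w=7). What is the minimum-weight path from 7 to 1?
4 (path: 7 -> 5 -> 1; weights 3 + 1 = 4)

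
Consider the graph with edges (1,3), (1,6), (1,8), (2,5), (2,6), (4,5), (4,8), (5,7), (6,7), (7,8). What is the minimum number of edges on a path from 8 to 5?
2 (path: 8 -> 7 -> 5, 2 edges)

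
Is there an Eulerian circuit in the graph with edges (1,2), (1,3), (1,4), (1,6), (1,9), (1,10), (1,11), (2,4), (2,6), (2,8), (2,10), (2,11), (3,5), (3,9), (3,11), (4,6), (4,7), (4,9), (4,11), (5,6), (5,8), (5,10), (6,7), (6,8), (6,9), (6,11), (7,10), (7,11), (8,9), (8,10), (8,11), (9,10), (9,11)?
No (2 vertices have odd degree: {1, 9}; Eulerian circuit requires 0)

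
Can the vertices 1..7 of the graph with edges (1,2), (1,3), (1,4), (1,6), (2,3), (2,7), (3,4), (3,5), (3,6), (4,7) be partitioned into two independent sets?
No (odd cycle of length 3: 2 -> 1 -> 3 -> 2)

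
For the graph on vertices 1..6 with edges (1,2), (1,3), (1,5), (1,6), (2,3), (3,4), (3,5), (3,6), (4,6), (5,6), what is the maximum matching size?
3 (matching: (1,2), (3,4), (5,6); upper bound floor(n/2) = floor(6/2) = 3)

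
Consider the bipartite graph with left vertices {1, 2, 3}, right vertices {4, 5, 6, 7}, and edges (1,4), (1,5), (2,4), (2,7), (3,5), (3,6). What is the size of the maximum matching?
3 (matching: (1,5), (2,7), (3,6); upper bound min(|L|,|R|) = min(3,4) = 3)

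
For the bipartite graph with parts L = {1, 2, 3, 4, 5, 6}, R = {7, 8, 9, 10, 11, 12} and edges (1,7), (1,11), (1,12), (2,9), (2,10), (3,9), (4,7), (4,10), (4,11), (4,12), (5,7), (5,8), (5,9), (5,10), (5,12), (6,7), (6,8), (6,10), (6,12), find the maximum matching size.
6 (matching: (1,12), (2,10), (3,9), (4,11), (5,8), (6,7); upper bound min(|L|,|R|) = min(6,6) = 6)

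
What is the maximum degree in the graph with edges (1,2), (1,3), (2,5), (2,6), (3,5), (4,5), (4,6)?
3 (attained at vertices 2, 5)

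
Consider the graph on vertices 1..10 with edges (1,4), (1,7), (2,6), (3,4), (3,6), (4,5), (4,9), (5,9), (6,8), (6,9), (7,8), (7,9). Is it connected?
No, it has 2 components: {1, 2, 3, 4, 5, 6, 7, 8, 9}, {10}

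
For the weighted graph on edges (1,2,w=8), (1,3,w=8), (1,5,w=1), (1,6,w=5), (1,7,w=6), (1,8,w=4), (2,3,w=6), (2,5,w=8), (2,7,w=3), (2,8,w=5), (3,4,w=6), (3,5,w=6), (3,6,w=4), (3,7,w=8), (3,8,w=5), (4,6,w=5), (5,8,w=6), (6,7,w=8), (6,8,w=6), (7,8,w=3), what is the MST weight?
25 (MST edges: (1,5,w=1), (1,6,w=5), (1,8,w=4), (2,7,w=3), (3,6,w=4), (4,6,w=5), (7,8,w=3); sum of weights 1 + 5 + 4 + 3 + 4 + 5 + 3 = 25)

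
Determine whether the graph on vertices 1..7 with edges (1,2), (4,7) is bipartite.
Yes. Partition: {1, 3, 4, 5, 6}, {2, 7}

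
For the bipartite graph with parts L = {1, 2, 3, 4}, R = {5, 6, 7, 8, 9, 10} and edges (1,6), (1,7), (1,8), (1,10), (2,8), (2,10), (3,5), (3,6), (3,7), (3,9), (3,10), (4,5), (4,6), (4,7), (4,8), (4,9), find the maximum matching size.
4 (matching: (1,10), (2,8), (3,9), (4,7); upper bound min(|L|,|R|) = min(4,6) = 4)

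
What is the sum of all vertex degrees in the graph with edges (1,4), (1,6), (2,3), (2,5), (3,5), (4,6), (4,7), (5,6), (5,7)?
18 (handshake: sum of degrees = 2|E| = 2 x 9 = 18)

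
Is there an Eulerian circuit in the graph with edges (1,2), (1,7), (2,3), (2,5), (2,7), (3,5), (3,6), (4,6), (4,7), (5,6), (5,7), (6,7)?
No (2 vertices have odd degree: {3, 7}; Eulerian circuit requires 0)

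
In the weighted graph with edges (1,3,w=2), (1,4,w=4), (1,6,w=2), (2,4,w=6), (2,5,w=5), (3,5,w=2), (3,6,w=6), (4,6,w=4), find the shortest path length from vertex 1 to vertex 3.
2 (path: 1 -> 3; weights 2 = 2)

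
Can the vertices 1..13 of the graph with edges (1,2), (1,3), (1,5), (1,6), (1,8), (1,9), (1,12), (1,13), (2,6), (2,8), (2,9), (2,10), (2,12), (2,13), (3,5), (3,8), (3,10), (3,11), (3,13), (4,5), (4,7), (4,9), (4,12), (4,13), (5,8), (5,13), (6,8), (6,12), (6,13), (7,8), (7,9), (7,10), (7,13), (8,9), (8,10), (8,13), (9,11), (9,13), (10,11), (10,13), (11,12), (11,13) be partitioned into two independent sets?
No (odd cycle of length 3: 2 -> 1 -> 6 -> 2)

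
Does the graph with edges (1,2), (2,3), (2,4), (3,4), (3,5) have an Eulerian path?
No (4 vertices have odd degree: {1, 2, 3, 5}; Eulerian path requires 0 or 2)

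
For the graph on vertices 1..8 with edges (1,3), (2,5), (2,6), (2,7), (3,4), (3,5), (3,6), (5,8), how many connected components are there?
1 (components: {1, 2, 3, 4, 5, 6, 7, 8})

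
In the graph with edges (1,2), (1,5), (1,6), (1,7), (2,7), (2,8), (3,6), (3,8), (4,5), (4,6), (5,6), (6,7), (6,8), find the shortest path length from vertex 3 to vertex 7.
2 (path: 3 -> 6 -> 7, 2 edges)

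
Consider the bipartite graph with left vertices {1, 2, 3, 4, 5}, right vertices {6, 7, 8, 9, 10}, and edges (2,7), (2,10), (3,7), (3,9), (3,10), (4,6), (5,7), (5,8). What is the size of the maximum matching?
4 (matching: (2,10), (3,9), (4,6), (5,8); upper bound min(|L|,|R|) = min(5,5) = 5)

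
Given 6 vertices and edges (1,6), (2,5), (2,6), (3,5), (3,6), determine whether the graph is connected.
No, it has 2 components: {1, 2, 3, 5, 6}, {4}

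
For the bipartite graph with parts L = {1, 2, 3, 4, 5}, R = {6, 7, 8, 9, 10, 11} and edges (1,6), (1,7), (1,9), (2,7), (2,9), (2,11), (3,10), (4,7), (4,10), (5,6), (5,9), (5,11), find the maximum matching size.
5 (matching: (1,9), (2,11), (3,10), (4,7), (5,6); upper bound min(|L|,|R|) = min(5,6) = 5)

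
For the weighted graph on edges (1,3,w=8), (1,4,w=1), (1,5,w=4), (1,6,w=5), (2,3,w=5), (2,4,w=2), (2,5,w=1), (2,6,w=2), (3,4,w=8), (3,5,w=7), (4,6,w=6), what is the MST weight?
11 (MST edges: (1,4,w=1), (2,3,w=5), (2,4,w=2), (2,5,w=1), (2,6,w=2); sum of weights 1 + 5 + 2 + 1 + 2 = 11)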